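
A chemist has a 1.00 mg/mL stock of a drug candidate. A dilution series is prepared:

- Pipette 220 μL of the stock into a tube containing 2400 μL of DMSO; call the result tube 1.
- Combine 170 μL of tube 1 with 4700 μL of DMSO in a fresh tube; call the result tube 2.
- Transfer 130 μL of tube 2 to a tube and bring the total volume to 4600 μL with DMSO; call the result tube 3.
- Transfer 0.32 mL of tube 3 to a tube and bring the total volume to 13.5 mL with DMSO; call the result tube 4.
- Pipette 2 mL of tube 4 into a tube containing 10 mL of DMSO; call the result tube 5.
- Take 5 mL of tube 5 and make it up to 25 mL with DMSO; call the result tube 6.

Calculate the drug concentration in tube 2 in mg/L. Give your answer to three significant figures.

2.93 mg/L

Step 1: 220 μL + 2400 μL = 2620 μL total → factor 2620/220 = 11.909
Step 2: 170 μL + 4700 μL = 4870 μL total → factor 4870/170 = 28.647
Dilution factor through tube 2 = 11.909 × 28.647 = 341.16
[tube 2] = 1.00 mg/mL / 341.16 = 0.002931 mg/mL = 2.93 mg/L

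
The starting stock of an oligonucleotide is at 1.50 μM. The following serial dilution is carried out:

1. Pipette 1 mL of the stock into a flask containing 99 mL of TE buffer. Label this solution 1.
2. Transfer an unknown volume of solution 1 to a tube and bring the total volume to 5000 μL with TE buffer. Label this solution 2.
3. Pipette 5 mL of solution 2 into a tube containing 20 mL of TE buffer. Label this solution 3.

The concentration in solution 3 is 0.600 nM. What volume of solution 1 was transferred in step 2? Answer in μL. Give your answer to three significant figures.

1.00 × 10^3 μL

Step 1: 1 mL + 99 mL = 100 mL total → factor 100/1 = 100
Step 2: v brought to 5000 μL → factor = 5000 μL/v
Step 3: 5 mL + 20 mL = 25 mL total → factor 25/5 = 5
Product of known-step factors = 500
Overall factor = 1.50 μM / (0.600 nM) = 2500
Step-2 factor = 2500 / 500 = 5
v = 5000 μL / 5 = 1.00 × 10^3 μL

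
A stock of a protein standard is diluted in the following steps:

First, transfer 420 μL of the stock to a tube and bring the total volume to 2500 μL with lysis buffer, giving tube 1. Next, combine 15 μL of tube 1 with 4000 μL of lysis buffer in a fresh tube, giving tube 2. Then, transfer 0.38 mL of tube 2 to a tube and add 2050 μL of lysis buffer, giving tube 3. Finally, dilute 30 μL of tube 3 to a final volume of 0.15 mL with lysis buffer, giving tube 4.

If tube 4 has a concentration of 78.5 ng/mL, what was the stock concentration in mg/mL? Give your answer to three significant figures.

4.00 mg/mL

Step 1: 420 μL brought to 2500 μL → factor 2500/420 = 5.9524
Step 2: 15 μL + 4000 μL = 4015 μL total → factor 4015/15 = 267.67
Step 3: 0.38 mL + 2050 μL = 2.43 mL total → factor 2.43/0.38 = 6.3947
Step 4: 30 μL brought to 0.15 mL → factor 150/30 = 5
Overall dilution factor = 5.9524 × 267.67 × 6.3947 × 5 = 50942
Stock = 78.5 ng/mL × 50942 = 3.999 × 10^6 ng/mL = 4.00 mg/mL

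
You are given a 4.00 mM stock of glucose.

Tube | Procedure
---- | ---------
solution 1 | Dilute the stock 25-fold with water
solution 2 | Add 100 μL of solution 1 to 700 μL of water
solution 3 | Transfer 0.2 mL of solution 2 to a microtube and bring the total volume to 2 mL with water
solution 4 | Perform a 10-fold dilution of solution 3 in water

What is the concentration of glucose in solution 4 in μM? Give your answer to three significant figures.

0.200 μM

Step 1: 25-fold → factor 25
Step 2: 100 μL + 700 μL = 800 μL total → factor 800/100 = 8
Step 3: 0.2 mL brought to 2 mL → factor 2/0.2 = 10
Step 4: 10-fold → factor 10
Overall dilution factor = 25 × 8 × 10 × 10 = 20000
Final = 4.00 mM / 20000 = 0.0002000 mM = 0.200 μM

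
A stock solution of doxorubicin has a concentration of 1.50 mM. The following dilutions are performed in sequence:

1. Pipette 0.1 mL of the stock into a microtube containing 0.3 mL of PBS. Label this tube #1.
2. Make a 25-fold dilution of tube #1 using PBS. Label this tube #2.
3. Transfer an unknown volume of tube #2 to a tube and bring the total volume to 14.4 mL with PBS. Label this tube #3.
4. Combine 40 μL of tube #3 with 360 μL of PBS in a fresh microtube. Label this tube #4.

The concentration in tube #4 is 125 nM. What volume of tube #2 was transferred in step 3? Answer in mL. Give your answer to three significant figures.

Step 1: 0.1 mL + 0.3 mL = 0.4 mL total → factor 0.4/0.1 = 4
Step 2: 25-fold → factor 25
Step 3: v brought to 14.4 mL → factor = 14.4 mL/v
Step 4: 40 μL + 360 μL = 400 μL total → factor 400/40 = 10
Product of known-step factors = 1000
Overall factor = 1.50 mM / (125 nM) = 12000
Step-3 factor = 12000 / 1000 = 12
v = 14.4 mL / 12 = 1.20 mL

1.20 mL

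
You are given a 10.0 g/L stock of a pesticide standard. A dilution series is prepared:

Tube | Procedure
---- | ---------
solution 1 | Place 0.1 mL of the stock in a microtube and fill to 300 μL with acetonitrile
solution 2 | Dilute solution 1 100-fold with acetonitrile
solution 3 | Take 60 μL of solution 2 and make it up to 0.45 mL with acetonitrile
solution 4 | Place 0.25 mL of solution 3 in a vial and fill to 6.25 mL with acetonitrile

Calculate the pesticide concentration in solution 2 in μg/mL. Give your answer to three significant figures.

Step 1: 0.1 mL brought to 300 μL → factor 0.3/0.1 = 3
Step 2: 100-fold → factor 100
Dilution factor through solution 2 = 3 × 100 = 300
[solution 2] = 10.0 g/L / 300 = 0.03333 g/L = 33.3 μg/mL

33.3 μg/mL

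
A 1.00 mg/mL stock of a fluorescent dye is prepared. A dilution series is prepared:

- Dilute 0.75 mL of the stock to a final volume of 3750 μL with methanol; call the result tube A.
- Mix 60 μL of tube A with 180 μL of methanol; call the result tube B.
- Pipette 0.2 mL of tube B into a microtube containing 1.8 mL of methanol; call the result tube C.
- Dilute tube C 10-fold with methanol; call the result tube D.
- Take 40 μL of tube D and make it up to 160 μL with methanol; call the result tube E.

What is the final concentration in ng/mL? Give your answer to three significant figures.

Step 1: 0.75 mL brought to 3750 μL → factor 3.75/0.75 = 5
Step 2: 60 μL + 180 μL = 240 μL total → factor 240/60 = 4
Step 3: 0.2 mL + 1.8 mL = 2 mL total → factor 2/0.2 = 10
Step 4: 10-fold → factor 10
Step 5: 40 μL brought to 160 μL → factor 160/40 = 4
Overall dilution factor = 5 × 4 × 10 × 10 × 4 = 8000
Final = 1.00 mg/mL / 8000 = 0.0001250 mg/mL = 125 ng/mL

125 ng/mL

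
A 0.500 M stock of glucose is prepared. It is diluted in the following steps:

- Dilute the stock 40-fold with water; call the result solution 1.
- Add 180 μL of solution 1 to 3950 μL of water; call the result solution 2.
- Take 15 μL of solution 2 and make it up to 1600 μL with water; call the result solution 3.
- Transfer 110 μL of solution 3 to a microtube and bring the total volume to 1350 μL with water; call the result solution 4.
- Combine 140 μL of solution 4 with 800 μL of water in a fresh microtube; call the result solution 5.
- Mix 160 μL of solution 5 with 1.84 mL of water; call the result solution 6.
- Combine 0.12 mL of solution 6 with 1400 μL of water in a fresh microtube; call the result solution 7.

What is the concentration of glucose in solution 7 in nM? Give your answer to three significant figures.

Step 1: 40-fold → factor 40
Step 2: 180 μL + 3950 μL = 4130 μL total → factor 4130/180 = 22.944
Step 3: 15 μL brought to 1600 μL → factor 1600/15 = 106.67
Step 4: 110 μL brought to 1350 μL → factor 1350/110 = 12.273
Step 5: 140 μL + 800 μL = 940 μL total → factor 940/140 = 6.7143
Step 6: 160 μL + 1.84 mL = 2000 μL total → factor 2000/160 = 12.5
Step 7: 0.12 mL + 1400 μL = 1.52 mL total → factor 1.52/0.12 = 12.667
Overall dilution factor = 40 × 22.944 × 106.67 × 12.273 × 6.7143 × 12.5 × 12.667 = 1.2773 × 10^9
Final = 0.500 M / 1.2773 × 10^9 = 3.915 × 10^-10 M = 0.391 nM

0.391 nM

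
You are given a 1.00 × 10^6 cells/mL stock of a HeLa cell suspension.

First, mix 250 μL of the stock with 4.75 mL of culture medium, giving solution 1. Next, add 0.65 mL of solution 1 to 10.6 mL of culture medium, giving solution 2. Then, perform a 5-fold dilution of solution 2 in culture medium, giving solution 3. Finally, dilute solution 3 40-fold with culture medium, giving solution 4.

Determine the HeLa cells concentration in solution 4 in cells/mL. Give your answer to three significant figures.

14.4 cells/mL

Step 1: 250 μL + 4.75 mL = 5000 μL total → factor 5000/250 = 20
Step 2: 0.65 mL + 10.6 mL = 11.25 mL total → factor 11.25/0.65 = 17.308
Step 3: 5-fold → factor 5
Step 4: 40-fold → factor 40
Overall dilution factor = 20 × 17.308 × 5 × 40 = 69231
Final = 1.00 × 10^6 cells/mL / 69231 = 14.4 cells/mL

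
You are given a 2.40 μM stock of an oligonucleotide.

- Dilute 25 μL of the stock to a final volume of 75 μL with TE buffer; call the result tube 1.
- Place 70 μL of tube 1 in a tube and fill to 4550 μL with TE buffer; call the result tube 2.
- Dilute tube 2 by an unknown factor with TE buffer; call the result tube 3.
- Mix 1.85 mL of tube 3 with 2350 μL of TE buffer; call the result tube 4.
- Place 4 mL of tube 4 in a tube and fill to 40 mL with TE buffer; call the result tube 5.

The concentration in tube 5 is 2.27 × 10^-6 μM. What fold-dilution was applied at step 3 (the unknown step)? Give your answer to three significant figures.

Step 1: 25 μL brought to 75 μL → factor 75/25 = 3
Step 2: 70 μL brought to 4550 μL → factor 4550/70 = 65
Step 3: unknown factor x
Step 4: 1.85 mL + 2350 μL = 4.2 mL total → factor 4.2/1.85 = 2.2703
Step 5: 4 mL brought to 40 mL → factor 40/4 = 10
Product of known-step factors = 4427
Overall factor = 2.40 μM / (2.27 × 10^-6 μM) = 1.0573 × 10^6
x = 1.0573 × 10^6 / 4427 = 239

239-fold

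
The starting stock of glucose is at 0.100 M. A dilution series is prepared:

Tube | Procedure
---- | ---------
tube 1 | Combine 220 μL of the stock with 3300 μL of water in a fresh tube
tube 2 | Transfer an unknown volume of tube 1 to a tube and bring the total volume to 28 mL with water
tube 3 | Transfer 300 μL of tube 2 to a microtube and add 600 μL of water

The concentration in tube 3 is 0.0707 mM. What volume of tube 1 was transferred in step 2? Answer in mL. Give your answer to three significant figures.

Step 1: 220 μL + 3300 μL = 3520 μL total → factor 3520/220 = 16
Step 2: v brought to 28 mL → factor = 28 mL/v
Step 3: 300 μL + 600 μL = 900 μL total → factor 900/300 = 3
Product of known-step factors = 48
Overall factor = 0.100 M / (0.0707 mM) = 1414.4
Step-2 factor = 1414.4 / 48 = 29.467
v = 28 mL / 29.467 = 0.950 mL

0.950 mL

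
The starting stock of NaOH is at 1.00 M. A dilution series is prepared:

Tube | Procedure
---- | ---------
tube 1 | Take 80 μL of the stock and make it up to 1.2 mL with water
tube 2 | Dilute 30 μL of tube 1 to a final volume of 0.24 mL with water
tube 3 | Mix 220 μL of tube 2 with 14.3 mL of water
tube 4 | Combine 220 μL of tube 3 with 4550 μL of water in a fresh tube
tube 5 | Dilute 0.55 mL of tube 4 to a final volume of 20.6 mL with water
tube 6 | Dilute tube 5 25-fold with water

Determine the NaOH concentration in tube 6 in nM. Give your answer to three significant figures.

Step 1: 80 μL brought to 1.2 mL → factor 1200/80 = 15
Step 2: 30 μL brought to 0.24 mL → factor 240/30 = 8
Step 3: 220 μL + 14.3 mL = 14520 μL total → factor 14520/220 = 66
Step 4: 220 μL + 4550 μL = 4770 μL total → factor 4770/220 = 21.682
Step 5: 0.55 mL brought to 20.6 mL → factor 20.6/0.55 = 37.455
Step 6: 25-fold → factor 25
Overall dilution factor = 15 × 8 × 66 × 21.682 × 37.455 × 25 = 1.6079 × 10^8
Final = 1.00 M / 1.6079 × 10^8 = 6.219 × 10^-9 M = 6.22 nM

6.22 nM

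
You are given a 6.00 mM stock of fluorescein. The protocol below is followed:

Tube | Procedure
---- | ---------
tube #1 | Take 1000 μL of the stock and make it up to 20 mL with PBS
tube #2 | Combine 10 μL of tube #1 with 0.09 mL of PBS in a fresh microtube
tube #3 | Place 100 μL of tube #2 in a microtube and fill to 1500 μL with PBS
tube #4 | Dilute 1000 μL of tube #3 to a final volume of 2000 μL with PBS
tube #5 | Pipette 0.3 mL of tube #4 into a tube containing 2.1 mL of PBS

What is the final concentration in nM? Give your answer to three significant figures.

Step 1: 1000 μL brought to 20 mL → factor 20000/1000 = 20
Step 2: 10 μL + 0.09 mL = 100 μL total → factor 100/10 = 10
Step 3: 100 μL brought to 1500 μL → factor 1500/100 = 15
Step 4: 1000 μL brought to 2000 μL → factor 2000/1000 = 2
Step 5: 0.3 mL + 2.1 mL = 2.4 mL total → factor 2.4/0.3 = 8
Overall dilution factor = 20 × 10 × 15 × 2 × 8 = 48000
Final = 6.00 mM / 48000 = 0.0001250 mM = 125 nM

125 nM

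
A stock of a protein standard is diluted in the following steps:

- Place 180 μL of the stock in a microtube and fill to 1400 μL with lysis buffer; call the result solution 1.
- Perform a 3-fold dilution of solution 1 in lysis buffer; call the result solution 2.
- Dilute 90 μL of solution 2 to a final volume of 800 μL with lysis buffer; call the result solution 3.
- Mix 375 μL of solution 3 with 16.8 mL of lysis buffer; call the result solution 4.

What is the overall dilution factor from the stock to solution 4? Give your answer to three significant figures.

9.50 × 10^3

Step 1: 180 μL brought to 1400 μL → factor 1400/180 = 7.7778
Step 2: 3-fold → factor 3
Step 3: 90 μL brought to 800 μL → factor 800/90 = 8.8889
Step 4: 375 μL + 16.8 mL = 17175 μL total → factor 17175/375 = 45.8
Overall dilution factor = 7.7778 × 3 × 8.8889 × 45.8 = 9499.3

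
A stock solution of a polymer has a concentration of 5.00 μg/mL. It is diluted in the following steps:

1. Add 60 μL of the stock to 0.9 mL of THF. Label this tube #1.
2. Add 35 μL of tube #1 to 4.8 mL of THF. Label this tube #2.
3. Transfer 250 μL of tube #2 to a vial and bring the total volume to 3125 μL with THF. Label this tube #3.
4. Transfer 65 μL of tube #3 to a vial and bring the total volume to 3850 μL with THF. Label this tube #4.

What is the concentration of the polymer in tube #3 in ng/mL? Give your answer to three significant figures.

0.181 ng/mL

Step 1: 60 μL + 0.9 mL = 960 μL total → factor 960/60 = 16
Step 2: 35 μL + 4.8 mL = 4835 μL total → factor 4835/35 = 138.14
Step 3: 250 μL brought to 3125 μL → factor 3125/250 = 12.5
Dilution factor through tube #3 = 16 × 138.14 × 12.5 = 27629
[tube #3] = 5.00 μg/mL / 27629 = 0.0001810 μg/mL = 0.181 ng/mL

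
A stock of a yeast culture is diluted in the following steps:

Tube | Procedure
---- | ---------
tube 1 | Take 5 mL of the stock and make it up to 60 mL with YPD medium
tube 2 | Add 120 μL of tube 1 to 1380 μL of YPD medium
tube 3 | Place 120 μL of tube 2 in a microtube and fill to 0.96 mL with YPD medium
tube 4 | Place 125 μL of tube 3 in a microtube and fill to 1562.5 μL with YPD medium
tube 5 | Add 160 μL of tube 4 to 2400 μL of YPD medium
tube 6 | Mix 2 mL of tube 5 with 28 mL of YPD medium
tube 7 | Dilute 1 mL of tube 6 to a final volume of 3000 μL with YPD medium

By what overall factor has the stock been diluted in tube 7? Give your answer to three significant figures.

Step 1: 5 mL brought to 60 mL → factor 60/5 = 12
Step 2: 120 μL + 1380 μL = 1500 μL total → factor 1500/120 = 12.5
Step 3: 120 μL brought to 0.96 mL → factor 960/120 = 8
Step 4: 125 μL brought to 1562.5 μL → factor 1562.5/125 = 12.5
Step 5: 160 μL + 2400 μL = 2560 μL total → factor 2560/160 = 16
Step 6: 2 mL + 28 mL = 30 mL total → factor 30/2 = 15
Step 7: 1 mL brought to 3000 μL → factor 3/1 = 3
Overall dilution factor = 12 × 12.5 × 8 × 12.5 × 16 × 15 × 3 = 1.08 × 10^7

1.08 × 10^7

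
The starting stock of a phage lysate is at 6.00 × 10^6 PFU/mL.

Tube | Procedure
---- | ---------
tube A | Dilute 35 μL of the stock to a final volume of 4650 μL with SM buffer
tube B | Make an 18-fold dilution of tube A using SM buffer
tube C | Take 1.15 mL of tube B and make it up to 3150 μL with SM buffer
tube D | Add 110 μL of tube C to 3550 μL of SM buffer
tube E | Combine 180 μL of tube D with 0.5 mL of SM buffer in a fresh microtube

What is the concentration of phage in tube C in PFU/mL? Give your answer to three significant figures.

Step 1: 35 μL brought to 4650 μL → factor 4650/35 = 132.86
Step 2: 18-fold → factor 18
Step 3: 1.15 mL brought to 3150 μL → factor 3.15/1.15 = 2.7391
Dilution factor through tube C = 132.86 × 18 × 2.7391 = 6550.4
[tube C] = 6.00 × 10^6 PFU/mL / 6550.4 = 916 PFU/mL

916 PFU/mL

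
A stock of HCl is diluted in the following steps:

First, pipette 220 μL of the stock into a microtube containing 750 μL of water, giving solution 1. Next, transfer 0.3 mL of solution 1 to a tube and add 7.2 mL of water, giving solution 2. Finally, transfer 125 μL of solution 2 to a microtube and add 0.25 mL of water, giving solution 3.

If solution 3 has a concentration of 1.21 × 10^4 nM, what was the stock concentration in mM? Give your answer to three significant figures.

Step 1: 220 μL + 750 μL = 970 μL total → factor 970/220 = 4.4091
Step 2: 0.3 mL + 7.2 mL = 7.5 mL total → factor 7.5/0.3 = 25
Step 3: 125 μL + 0.25 mL = 375 μL total → factor 375/125 = 3
Overall dilution factor = 4.4091 × 25 × 3 = 330.68
Stock = 1.21 × 10^4 nM × 330.68 = 4.001 × 10^6 nM = 4.00 mM

4.00 mM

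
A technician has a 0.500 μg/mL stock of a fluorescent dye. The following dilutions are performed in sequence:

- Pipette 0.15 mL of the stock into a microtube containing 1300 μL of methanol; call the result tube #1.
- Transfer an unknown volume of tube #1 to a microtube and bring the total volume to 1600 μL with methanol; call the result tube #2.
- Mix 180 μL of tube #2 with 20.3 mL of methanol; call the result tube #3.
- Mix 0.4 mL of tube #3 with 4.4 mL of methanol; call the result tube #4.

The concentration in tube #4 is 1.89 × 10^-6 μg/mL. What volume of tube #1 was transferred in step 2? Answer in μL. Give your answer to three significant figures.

Step 1: 0.15 mL + 1300 μL = 1.45 mL total → factor 1.45/0.15 = 9.6667
Step 2: v brought to 1600 μL → factor = 1600 μL/v
Step 3: 180 μL + 20.3 mL = 20480 μL total → factor 20480/180 = 113.78
Step 4: 0.4 mL + 4.4 mL = 4.8 mL total → factor 4.8/0.4 = 12
Product of known-step factors = 13198
Overall factor = 0.500 μg/mL / (1.89 × 10^-6 μg/mL) = 2.6455 × 10^5
Step-2 factor = 2.6455 × 10^5 / 13198 = 20.044
v = 1600 μL / 20.044 = 79.8 μL

79.8 μL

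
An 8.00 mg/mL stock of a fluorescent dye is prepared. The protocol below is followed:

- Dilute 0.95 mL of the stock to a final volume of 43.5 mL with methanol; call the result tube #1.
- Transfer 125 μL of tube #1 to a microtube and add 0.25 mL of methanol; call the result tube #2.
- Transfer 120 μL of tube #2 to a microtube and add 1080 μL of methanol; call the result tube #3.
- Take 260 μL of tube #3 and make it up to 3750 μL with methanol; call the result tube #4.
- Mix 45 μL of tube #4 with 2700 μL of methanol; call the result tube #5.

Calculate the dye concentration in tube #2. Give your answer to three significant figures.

0.0582 mg/mL

Step 1: 0.95 mL brought to 43.5 mL → factor 43.5/0.95 = 45.789
Step 2: 125 μL + 0.25 mL = 375 μL total → factor 375/125 = 3
Dilution factor through tube #2 = 45.789 × 3 = 137.37
[tube #2] = 8.00 mg/mL / 137.37 = 0.0582 mg/mL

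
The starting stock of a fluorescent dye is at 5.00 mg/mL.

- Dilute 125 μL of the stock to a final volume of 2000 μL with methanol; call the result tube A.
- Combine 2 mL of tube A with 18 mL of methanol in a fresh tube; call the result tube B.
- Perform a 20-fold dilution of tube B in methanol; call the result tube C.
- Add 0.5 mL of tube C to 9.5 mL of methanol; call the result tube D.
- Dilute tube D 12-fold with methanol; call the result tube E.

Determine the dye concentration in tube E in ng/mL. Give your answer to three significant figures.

Step 1: 125 μL brought to 2000 μL → factor 2000/125 = 16
Step 2: 2 mL + 18 mL = 20 mL total → factor 20/2 = 10
Step 3: 20-fold → factor 20
Step 4: 0.5 mL + 9.5 mL = 10 mL total → factor 10/0.5 = 20
Step 5: 12-fold → factor 12
Overall dilution factor = 16 × 10 × 20 × 20 × 12 = 7.68 × 10^5
Final = 5.00 mg/mL / 7.68 × 10^5 = 6.510 × 10^-6 mg/mL = 6.51 ng/mL

6.51 ng/mL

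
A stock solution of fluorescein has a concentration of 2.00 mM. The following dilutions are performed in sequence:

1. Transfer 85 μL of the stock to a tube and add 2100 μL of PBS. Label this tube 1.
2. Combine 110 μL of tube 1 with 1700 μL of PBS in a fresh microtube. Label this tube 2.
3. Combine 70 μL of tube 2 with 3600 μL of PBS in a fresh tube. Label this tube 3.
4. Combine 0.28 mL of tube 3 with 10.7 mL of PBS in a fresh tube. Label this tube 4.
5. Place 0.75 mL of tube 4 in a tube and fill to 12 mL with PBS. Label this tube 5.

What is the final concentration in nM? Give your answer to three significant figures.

0.144 nM

Step 1: 85 μL + 2100 μL = 2185 μL total → factor 2185/85 = 25.706
Step 2: 110 μL + 1700 μL = 1810 μL total → factor 1810/110 = 16.455
Step 3: 70 μL + 3600 μL = 3670 μL total → factor 3670/70 = 52.429
Step 4: 0.28 mL + 10.7 mL = 10.98 mL total → factor 10.98/0.28 = 39.214
Step 5: 0.75 mL brought to 12 mL → factor 12/0.75 = 16
Overall dilution factor = 25.706 × 16.455 × 52.429 × 39.214 × 16 = 1.3914 × 10^7
Final = 2.00 mM / 1.3914 × 10^7 = 1.437 × 10^-7 mM = 0.144 nM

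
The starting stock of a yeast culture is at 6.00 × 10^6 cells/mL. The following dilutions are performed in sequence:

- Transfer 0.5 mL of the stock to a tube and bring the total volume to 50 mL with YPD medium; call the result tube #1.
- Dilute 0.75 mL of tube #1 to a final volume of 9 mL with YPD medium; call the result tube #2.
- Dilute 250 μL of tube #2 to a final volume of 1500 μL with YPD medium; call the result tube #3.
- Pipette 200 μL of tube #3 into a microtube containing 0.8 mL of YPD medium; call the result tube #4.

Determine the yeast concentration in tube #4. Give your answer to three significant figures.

Step 1: 0.5 mL brought to 50 mL → factor 50/0.5 = 100
Step 2: 0.75 mL brought to 9 mL → factor 9/0.75 = 12
Step 3: 250 μL brought to 1500 μL → factor 1500/250 = 6
Step 4: 200 μL + 0.8 mL = 1000 μL total → factor 1000/200 = 5
Overall dilution factor = 100 × 12 × 6 × 5 = 36000
Final = 6.00 × 10^6 cells/mL / 36000 = 167 cells/mL

167 cells/mL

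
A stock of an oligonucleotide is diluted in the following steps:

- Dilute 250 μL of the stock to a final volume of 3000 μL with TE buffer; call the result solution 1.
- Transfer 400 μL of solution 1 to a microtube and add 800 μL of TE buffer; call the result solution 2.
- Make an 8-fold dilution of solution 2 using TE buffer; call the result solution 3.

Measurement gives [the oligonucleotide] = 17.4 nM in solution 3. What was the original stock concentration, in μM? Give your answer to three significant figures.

5.01 μM

Step 1: 250 μL brought to 3000 μL → factor 3000/250 = 12
Step 2: 400 μL + 800 μL = 1200 μL total → factor 1200/400 = 3
Step 3: 8-fold → factor 8
Overall dilution factor = 12 × 3 × 8 = 288
Stock = 17.4 nM × 288 = 5011 nM = 5.01 μM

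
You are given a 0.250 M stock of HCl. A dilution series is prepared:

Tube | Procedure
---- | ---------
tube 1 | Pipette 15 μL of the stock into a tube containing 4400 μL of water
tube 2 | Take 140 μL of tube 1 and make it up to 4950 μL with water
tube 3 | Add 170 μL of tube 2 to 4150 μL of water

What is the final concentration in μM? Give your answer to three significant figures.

Step 1: 15 μL + 4400 μL = 4415 μL total → factor 4415/15 = 294.33
Step 2: 140 μL brought to 4950 μL → factor 4950/140 = 35.357
Step 3: 170 μL + 4150 μL = 4320 μL total → factor 4320/170 = 25.412
Overall dilution factor = 294.33 × 35.357 × 25.412 = 2.6445 × 10^5
Final = 0.250 M / 2.6445 × 10^5 = 9.453 × 10^-7 M = 0.945 μM

0.945 μM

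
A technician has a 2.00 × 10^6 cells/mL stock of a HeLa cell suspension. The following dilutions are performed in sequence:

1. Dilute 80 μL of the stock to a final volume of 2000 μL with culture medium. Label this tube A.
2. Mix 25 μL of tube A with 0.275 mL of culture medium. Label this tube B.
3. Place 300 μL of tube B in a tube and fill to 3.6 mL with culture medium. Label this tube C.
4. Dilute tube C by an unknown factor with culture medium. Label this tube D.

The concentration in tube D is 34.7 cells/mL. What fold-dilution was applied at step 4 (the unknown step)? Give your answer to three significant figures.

16.0-fold

Step 1: 80 μL brought to 2000 μL → factor 2000/80 = 25
Step 2: 25 μL + 0.275 mL = 300 μL total → factor 300/25 = 12
Step 3: 300 μL brought to 3.6 mL → factor 3600/300 = 12
Step 4: unknown factor x
Product of known-step factors = 3600
Overall factor = 2.00 × 10^6 cells/mL / (34.7 cells/mL) = 57637
x = 57637 / 3600 = 16.0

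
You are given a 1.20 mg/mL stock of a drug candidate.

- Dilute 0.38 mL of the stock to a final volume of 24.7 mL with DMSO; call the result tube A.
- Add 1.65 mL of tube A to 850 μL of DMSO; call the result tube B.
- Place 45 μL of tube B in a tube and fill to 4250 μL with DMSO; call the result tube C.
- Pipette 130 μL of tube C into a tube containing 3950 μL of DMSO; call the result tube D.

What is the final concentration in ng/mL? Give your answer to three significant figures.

4.11 ng/mL

Step 1: 0.38 mL brought to 24.7 mL → factor 24.7/0.38 = 65
Step 2: 1.65 mL + 850 μL = 2.5 mL total → factor 2.5/1.65 = 1.5152
Step 3: 45 μL brought to 4250 μL → factor 4250/45 = 94.444
Step 4: 130 μL + 3950 μL = 4080 μL total → factor 4080/130 = 31.385
Overall dilution factor = 65 × 1.5152 × 94.444 × 31.385 = 2.9192 × 10^5
Final = 1.20 mg/mL / 2.9192 × 10^5 = 4.111 × 10^-6 mg/mL = 4.11 ng/mL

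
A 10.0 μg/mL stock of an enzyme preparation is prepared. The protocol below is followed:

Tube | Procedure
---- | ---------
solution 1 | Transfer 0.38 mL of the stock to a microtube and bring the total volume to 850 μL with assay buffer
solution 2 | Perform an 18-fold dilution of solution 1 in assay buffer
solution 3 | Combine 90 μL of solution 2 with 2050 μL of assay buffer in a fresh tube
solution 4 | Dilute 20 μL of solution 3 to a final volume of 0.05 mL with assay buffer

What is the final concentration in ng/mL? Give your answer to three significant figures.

4.18 ng/mL

Step 1: 0.38 mL brought to 850 μL → factor 0.85/0.38 = 2.2368
Step 2: 18-fold → factor 18
Step 3: 90 μL + 2050 μL = 2140 μL total → factor 2140/90 = 23.778
Step 4: 20 μL brought to 0.05 mL → factor 50/20 = 2.5
Overall dilution factor = 2.2368 × 18 × 23.778 × 2.5 = 2393.4
Final = 10.0 μg/mL / 2393.4 = 0.004178 μg/mL = 4.18 ng/mL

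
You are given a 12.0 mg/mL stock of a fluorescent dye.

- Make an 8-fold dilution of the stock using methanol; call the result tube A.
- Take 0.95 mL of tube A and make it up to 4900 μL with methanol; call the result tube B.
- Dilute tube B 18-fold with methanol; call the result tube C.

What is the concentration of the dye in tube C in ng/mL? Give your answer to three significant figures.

1.62 × 10^4 ng/mL

Step 1: 8-fold → factor 8
Step 2: 0.95 mL brought to 4900 μL → factor 4.9/0.95 = 5.1579
Step 3: 18-fold → factor 18
Overall dilution factor = 8 × 5.1579 × 18 = 742.74
Final = 12.0 mg/mL / 742.74 = 0.01616 mg/mL = 1.62 × 10^4 ng/mL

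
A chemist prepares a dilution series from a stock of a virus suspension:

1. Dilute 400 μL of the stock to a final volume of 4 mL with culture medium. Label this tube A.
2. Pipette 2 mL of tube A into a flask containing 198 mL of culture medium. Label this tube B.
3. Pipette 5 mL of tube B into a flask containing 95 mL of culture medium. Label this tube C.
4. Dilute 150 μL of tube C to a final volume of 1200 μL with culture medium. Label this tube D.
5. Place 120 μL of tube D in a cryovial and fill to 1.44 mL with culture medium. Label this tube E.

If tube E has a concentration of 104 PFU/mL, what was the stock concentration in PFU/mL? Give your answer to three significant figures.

Step 1: 400 μL brought to 4 mL → factor 4000/400 = 10
Step 2: 2 mL + 198 mL = 200 mL total → factor 200/2 = 100
Step 3: 5 mL + 95 mL = 100 mL total → factor 100/5 = 20
Step 4: 150 μL brought to 1200 μL → factor 1200/150 = 8
Step 5: 120 μL brought to 1.44 mL → factor 1440/120 = 12
Overall dilution factor = 10 × 100 × 20 × 8 × 12 = 1.92 × 10^6
Stock = 104 PFU/mL × 1.92 × 10^6 = 2.00 × 10^8 PFU/mL

2.00 × 10^8 PFU/mL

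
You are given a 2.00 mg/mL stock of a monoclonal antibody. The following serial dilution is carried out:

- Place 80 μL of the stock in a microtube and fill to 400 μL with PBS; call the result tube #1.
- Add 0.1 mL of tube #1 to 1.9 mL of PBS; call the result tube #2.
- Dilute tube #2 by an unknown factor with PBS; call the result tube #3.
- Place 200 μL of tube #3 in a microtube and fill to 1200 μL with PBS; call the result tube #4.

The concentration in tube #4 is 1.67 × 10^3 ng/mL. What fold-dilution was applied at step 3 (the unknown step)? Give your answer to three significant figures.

Step 1: 80 μL brought to 400 μL → factor 400/80 = 5
Step 2: 0.1 mL + 1.9 mL = 2 mL total → factor 2/0.1 = 20
Step 3: unknown factor x
Step 4: 200 μL brought to 1200 μL → factor 1200/200 = 6
Product of known-step factors = 600
Overall factor = 2.00 mg/mL / (1.67 × 10^3 ng/mL) = 1197.6
x = 1197.6 / 600 = 2.00

2.00-fold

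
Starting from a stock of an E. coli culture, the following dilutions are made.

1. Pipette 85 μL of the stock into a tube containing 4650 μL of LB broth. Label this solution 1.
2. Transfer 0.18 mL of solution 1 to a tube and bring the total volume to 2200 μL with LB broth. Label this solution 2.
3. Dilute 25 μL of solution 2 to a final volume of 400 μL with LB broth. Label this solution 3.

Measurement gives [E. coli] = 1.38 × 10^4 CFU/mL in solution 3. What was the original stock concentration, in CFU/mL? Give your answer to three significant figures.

1.50 × 10^8 CFU/mL

Step 1: 85 μL + 4650 μL = 4735 μL total → factor 4735/85 = 55.706
Step 2: 0.18 mL brought to 2200 μL → factor 2.2/0.18 = 12.222
Step 3: 25 μL brought to 400 μL → factor 400/25 = 16
Overall dilution factor = 55.706 × 12.222 × 16 = 10894
Stock = 1.38 × 10^4 CFU/mL × 10894 = 1.50 × 10^8 CFU/mL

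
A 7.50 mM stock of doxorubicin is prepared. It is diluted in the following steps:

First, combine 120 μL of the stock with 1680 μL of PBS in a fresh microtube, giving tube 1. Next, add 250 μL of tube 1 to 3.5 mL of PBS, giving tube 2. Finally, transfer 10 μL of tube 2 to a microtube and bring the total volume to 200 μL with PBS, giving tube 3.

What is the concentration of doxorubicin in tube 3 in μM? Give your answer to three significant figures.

Step 1: 120 μL + 1680 μL = 1800 μL total → factor 1800/120 = 15
Step 2: 250 μL + 3.5 mL = 3750 μL total → factor 3750/250 = 15
Step 3: 10 μL brought to 200 μL → factor 200/10 = 20
Overall dilution factor = 15 × 15 × 20 = 4500
Final = 7.50 mM / 4500 = 0.001667 mM = 1.67 μM

1.67 μM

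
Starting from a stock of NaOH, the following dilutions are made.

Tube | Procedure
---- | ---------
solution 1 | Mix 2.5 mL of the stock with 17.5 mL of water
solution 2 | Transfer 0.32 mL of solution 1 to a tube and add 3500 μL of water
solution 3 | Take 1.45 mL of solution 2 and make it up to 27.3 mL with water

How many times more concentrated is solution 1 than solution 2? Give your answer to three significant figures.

Step 1: 2.5 mL + 17.5 mL = 20 mL total → factor 20/2.5 = 8
Step 2: 0.32 mL + 3500 μL = 3.82 mL total → factor 3.82/0.32 = 11.938
Dilution factor to solution 1 = 8; to solution 2 = 95.5
[solution 1]/[solution 2] = (factor to solution 2)/(factor to solution 1) = 95.5/8 = 11.9

11.9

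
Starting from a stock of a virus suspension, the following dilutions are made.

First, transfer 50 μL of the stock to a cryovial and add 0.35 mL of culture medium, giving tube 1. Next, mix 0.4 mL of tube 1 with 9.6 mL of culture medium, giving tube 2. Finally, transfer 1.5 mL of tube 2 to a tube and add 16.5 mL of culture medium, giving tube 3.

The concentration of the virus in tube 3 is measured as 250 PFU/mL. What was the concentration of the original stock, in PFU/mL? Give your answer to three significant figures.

6.00 × 10^5 PFU/mL

Step 1: 50 μL + 0.35 mL = 400 μL total → factor 400/50 = 8
Step 2: 0.4 mL + 9.6 mL = 10 mL total → factor 10/0.4 = 25
Step 3: 1.5 mL + 16.5 mL = 18 mL total → factor 18/1.5 = 12
Overall dilution factor = 8 × 25 × 12 = 2400
Stock = 250 PFU/mL × 2400 = 6.00 × 10^5 PFU/mL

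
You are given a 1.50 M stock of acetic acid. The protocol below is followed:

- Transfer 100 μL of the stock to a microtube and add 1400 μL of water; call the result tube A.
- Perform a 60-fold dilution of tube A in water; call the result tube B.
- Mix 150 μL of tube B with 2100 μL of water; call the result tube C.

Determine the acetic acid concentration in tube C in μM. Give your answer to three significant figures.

111 μM

Step 1: 100 μL + 1400 μL = 1500 μL total → factor 1500/100 = 15
Step 2: 60-fold → factor 60
Step 3: 150 μL + 2100 μL = 2250 μL total → factor 2250/150 = 15
Overall dilution factor = 15 × 60 × 15 = 13500
Final = 1.50 M / 13500 = 0.0001111 M = 111 μM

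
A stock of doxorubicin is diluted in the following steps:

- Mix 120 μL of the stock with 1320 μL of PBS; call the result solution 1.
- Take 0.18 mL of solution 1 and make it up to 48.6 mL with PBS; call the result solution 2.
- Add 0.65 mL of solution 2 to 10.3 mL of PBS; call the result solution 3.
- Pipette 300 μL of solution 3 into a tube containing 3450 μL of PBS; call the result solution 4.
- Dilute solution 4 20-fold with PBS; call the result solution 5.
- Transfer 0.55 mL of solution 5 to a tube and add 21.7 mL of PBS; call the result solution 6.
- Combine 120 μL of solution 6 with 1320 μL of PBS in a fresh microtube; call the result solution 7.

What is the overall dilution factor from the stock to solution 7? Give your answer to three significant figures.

6.62 × 10^9

Step 1: 120 μL + 1320 μL = 1440 μL total → factor 1440/120 = 12
Step 2: 0.18 mL brought to 48.6 mL → factor 48.6/0.18 = 270
Step 3: 0.65 mL + 10.3 mL = 10.95 mL total → factor 10.95/0.65 = 16.846
Step 4: 300 μL + 3450 μL = 3750 μL total → factor 3750/300 = 12.5
Step 5: 20-fold → factor 20
Step 6: 0.55 mL + 21.7 mL = 22.25 mL total → factor 22.25/0.55 = 40.455
Step 7: 120 μL + 1320 μL = 1440 μL total → factor 1440/120 = 12
Overall dilution factor = 12 × 270 × 16.846 × 12.5 × 20 × 40.455 × 12 = 6.6242 × 10^9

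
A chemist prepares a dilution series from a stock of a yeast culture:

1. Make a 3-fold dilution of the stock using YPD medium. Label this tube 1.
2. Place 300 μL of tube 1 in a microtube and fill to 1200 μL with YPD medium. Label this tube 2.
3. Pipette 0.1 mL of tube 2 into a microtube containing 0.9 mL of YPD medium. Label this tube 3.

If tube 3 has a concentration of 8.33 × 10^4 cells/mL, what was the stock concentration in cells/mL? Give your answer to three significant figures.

1.00 × 10^7 cells/mL

Step 1: 3-fold → factor 3
Step 2: 300 μL brought to 1200 μL → factor 1200/300 = 4
Step 3: 0.1 mL + 0.9 mL = 1 mL total → factor 1/0.1 = 10
Overall dilution factor = 3 × 4 × 10 = 120
Stock = 8.33 × 10^4 cells/mL × 120 = 1.00 × 10^7 cells/mL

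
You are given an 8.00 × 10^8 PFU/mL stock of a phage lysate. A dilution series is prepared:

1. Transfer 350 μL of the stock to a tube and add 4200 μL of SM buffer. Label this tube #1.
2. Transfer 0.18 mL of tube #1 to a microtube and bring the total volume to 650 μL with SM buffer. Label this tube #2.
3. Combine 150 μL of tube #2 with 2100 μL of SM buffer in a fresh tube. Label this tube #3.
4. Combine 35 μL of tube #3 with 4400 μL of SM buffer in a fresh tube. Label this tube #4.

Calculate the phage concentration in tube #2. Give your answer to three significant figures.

1.70 × 10^7 PFU/mL

Step 1: 350 μL + 4200 μL = 4550 μL total → factor 4550/350 = 13
Step 2: 0.18 mL brought to 650 μL → factor 0.65/0.18 = 3.6111
Dilution factor through tube #2 = 13 × 3.6111 = 46.944
[tube #2] = 8.00 × 10^8 PFU/mL / 46.944 = 1.70 × 10^7 PFU/mL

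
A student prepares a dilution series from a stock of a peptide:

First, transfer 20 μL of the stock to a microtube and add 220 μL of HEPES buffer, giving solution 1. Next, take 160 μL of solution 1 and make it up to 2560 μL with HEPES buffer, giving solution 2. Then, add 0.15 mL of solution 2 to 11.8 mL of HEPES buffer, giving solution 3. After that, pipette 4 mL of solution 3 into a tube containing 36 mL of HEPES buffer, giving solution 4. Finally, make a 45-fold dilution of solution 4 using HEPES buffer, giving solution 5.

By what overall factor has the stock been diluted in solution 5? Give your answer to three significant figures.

Step 1: 20 μL + 220 μL = 240 μL total → factor 240/20 = 12
Step 2: 160 μL brought to 2560 μL → factor 2560/160 = 16
Step 3: 0.15 mL + 11.8 mL = 11.95 mL total → factor 11.95/0.15 = 79.667
Step 4: 4 mL + 36 mL = 40 mL total → factor 40/4 = 10
Step 5: 45-fold → factor 45
Overall dilution factor = 12 × 16 × 79.667 × 10 × 45 = 6.8832 × 10^6

6.88 × 10^6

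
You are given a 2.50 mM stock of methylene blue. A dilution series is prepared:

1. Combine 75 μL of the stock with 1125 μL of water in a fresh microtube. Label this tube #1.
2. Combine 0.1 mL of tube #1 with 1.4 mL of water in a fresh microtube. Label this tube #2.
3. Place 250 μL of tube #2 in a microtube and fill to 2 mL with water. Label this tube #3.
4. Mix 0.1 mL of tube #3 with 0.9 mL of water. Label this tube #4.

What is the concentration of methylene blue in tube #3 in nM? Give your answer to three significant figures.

1.30 × 10^3 nM

Step 1: 75 μL + 1125 μL = 1200 μL total → factor 1200/75 = 16
Step 2: 0.1 mL + 1.4 mL = 1.5 mL total → factor 1.5/0.1 = 15
Step 3: 250 μL brought to 2 mL → factor 2000/250 = 8
Dilution factor through tube #3 = 16 × 15 × 8 = 1920
[tube #3] = 2.50 mM / 1920 = 0.001302 mM = 1.30 × 10^3 nM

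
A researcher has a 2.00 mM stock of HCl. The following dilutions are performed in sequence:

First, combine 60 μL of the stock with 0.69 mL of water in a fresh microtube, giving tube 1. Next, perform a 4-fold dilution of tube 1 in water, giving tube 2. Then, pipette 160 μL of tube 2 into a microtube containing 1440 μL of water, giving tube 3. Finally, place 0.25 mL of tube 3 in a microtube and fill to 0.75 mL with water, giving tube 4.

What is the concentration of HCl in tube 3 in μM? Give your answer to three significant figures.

4.00 μM

Step 1: 60 μL + 0.69 mL = 750 μL total → factor 750/60 = 12.5
Step 2: 4-fold → factor 4
Step 3: 160 μL + 1440 μL = 1600 μL total → factor 1600/160 = 10
Dilution factor through tube 3 = 12.5 × 4 × 10 = 500
[tube 3] = 2.00 mM / 500 = 0.004000 mM = 4.00 μM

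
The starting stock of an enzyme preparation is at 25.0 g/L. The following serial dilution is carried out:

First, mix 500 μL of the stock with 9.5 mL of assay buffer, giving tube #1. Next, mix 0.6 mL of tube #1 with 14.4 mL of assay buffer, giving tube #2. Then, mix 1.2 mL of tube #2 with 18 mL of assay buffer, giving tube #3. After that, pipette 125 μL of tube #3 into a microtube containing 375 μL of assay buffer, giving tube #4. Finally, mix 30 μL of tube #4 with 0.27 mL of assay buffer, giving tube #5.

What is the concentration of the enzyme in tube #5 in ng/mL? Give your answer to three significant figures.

Step 1: 500 μL + 9.5 mL = 10000 μL total → factor 10000/500 = 20
Step 2: 0.6 mL + 14.4 mL = 15 mL total → factor 15/0.6 = 25
Step 3: 1.2 mL + 18 mL = 19.2 mL total → factor 19.2/1.2 = 16
Step 4: 125 μL + 375 μL = 500 μL total → factor 500/125 = 4
Step 5: 30 μL + 0.27 mL = 300 μL total → factor 300/30 = 10
Overall dilution factor = 20 × 25 × 16 × 4 × 10 = 3.2 × 10^5
Final = 25.0 g/L / 3.2 × 10^5 = 7.813 × 10^-5 g/L = 78.1 ng/mL

78.1 ng/mL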